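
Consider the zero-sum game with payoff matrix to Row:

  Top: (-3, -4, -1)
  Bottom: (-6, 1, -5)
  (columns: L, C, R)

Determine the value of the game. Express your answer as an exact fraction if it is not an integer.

Row minima: Top → -4, Bottom → -6; maximin = -4.
Column maxima: L → -3, C → 1, R → -1; minimax = -3.
-4 ≠ -3, so there is no saddle point; optimal play is mixed.
R is strictly dominated by L (it gives Row strictly more in every row), so Column never plays it.
On the remaining 2×2 (Top, Bottom vs L, C):
Let Row play Top with probability p. Expected payoff against L: (-3)p + (-6)(1−p) = 3p − 6; against C: (-4)p + 1(1−p) = −5p + 1.
Setting these equal: 3p − 6 = −5p + 1 ⇒ 8p = 7 ⇒ p = 7/8, and the value is (3)·(7/8) − 6 = -27/8.
For Column: with q = P(L), equating Top's and Bottom's payoffs gives q − 4 = −7q + 1 ⇒ q = 5/8.

-27/8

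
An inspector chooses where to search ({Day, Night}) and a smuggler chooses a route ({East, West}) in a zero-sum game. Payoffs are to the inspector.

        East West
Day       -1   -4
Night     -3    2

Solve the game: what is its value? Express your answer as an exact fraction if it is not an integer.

-7/4

Row minima: Day → -4, Night → -3; maximin = -3.
Column maxima: East → -1, West → 2; minimax = -1.
-3 ≠ -1, so there is no saddle point; optimal play is mixed.
Let the inspector play Day with probability p. Expected payoff against East: (-1)p + (-3)(1−p) = 2p − 3; against West: (-4)p + 2(1−p) = −6p + 2.
Setting these equal: 2p − 3 = −6p + 2 ⇒ 8p = 5 ⇒ p = 5/8, and the value is (2)·(5/8) − 3 = -7/4.
For the smuggler: with q = P(East), equating Day's and Night's payoffs gives 3q − 4 = −5q + 2 ⇒ q = 3/4.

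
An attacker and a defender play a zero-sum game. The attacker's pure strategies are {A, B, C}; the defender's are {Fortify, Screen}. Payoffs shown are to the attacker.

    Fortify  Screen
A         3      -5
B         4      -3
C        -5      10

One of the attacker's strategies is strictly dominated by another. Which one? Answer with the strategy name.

A

B gives a strictly higher payoff than A against every column: 4 > 3, -3 > -5.
So A is strictly dominated and the attacker never plays it.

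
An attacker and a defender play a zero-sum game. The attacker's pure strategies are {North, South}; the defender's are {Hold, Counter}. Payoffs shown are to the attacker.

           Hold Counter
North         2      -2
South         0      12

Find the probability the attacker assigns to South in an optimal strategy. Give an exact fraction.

Row minima: North → -2, South → 0; maximin = 0.
Column maxima: Hold → 2, Counter → 12; minimax = 2.
0 ≠ 2, so there is no saddle point; optimal play is mixed.
Let the attacker play North with probability p. Expected payoff against Hold: 2p + 0(1−p) = 2p; against Counter: (-2)p + 12(1−p) = −14p + 12.
Setting these equal: 2p = −14p + 12 ⇒ 16p = 12 ⇒ p = 3/4, and the value is (2)·(3/4) = 3/2.
For the defender: with q = P(Hold), equating North's and South's payoffs gives 4q − 2 = −12q + 12 ⇒ q = 7/8.

1/4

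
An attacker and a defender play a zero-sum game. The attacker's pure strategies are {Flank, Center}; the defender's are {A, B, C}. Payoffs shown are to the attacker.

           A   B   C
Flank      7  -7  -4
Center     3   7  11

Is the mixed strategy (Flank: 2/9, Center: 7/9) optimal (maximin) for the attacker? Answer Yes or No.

Against A this mix gives (2/9)·7 + (7/9)·3 = 35/9.
Against B this mix gives (2/9)·(-7) + (7/9)·7 = 35/9.
Against C this mix gives (2/9)·(-4) + (7/9)·11 = 23/3.
All of the defender's active replies (A, B) yield 35/9, and no column does worse for the attacker. The mix makes the defender indifferent and guarantees 35/9, so it is optimal.

Yes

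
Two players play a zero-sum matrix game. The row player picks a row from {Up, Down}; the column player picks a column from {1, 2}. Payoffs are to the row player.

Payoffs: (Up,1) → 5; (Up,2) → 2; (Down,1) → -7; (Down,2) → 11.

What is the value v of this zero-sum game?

23/7

Row minima: Up → 2, Down → -7; maximin = 2.
Column maxima: 1 → 5, 2 → 11; minimax = 5.
2 ≠ 5, so there is no saddle point; optimal play is mixed.
Let the row player play Up with probability p. Expected payoff against 1: 5p + (-7)(1−p) = 12p − 7; against 2: 2p + 11(1−p) = −9p + 11.
Setting these equal: 12p − 7 = −9p + 11 ⇒ 21p = 18 ⇒ p = 6/7, and the value is (12)·(6/7) − 7 = 23/7.
For the column player: with q = P(1), equating Up's and Down's payoffs gives 3q + 2 = −18q + 11 ⇒ q = 3/7.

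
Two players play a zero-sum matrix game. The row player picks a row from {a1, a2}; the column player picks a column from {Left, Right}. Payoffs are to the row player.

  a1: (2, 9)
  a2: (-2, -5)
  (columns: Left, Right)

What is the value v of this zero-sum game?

Row minima: a1 → 2, a2 → -5; maximin = 2.
Column maxima: Left → 2, Right → 9; minimax = 2.
Since maximin = minimax = 2, there is a saddle point and the value is 2.

2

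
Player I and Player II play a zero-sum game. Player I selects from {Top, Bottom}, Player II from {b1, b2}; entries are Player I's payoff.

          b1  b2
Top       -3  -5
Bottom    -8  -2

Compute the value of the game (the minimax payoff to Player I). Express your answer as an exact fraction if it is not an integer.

Row minima: Top → -5, Bottom → -8; maximin = -5.
Column maxima: b1 → -3, b2 → -2; minimax = -3.
-5 ≠ -3, so there is no saddle point; optimal play is mixed.
Let Player I play Top with probability p. Expected payoff against b1: (-3)p + (-8)(1−p) = 5p − 8; against b2: (-5)p + (-2)(1−p) = −3p − 2.
Setting these equal: 5p − 8 = −3p − 2 ⇒ 8p = 6 ⇒ p = 3/4, and the value is (5)·(3/4) − 8 = -17/4.
For Player II: with q = P(b1), equating Top's and Bottom's payoffs gives 2q − 5 = −6q − 2 ⇒ q = 3/8.

-17/4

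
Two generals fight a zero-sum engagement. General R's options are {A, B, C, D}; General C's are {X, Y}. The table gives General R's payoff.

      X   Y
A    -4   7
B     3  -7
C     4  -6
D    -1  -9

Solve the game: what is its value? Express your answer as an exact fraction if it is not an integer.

Row minima: A → -4, B → -7, C → -6, D → -9; maximin = -4.
Column maxima: X → 4, Y → 7; minimax = 4.
-4 ≠ 4, so there is no saddle point; optimal play is mixed.
B is strictly dominated by C, so General R never plays it.
D is strictly dominated by C, so General R never plays it.
On the remaining 2×2 (A, C vs X, Y):
Let General R play A with probability p. Expected payoff against X: (-4)p + 4(1−p) = −8p + 4; against Y: 7p + (-6)(1−p) = 13p − 6.
Setting these equal: −8p + 4 = 13p − 6 ⇒ −21p = -10 ⇒ p = 10/21, and the value is (-8)·(10/21) + 4 = 4/21.
For General C: with q = P(X), equating A's and C's payoffs gives −11q + 7 = 10q − 6 ⇒ q = 13/21.

4/21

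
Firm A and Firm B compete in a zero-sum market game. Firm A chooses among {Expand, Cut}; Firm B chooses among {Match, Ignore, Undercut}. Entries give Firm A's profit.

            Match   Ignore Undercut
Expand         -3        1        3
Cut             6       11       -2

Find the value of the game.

6/7

Row minima: Expand → -3, Cut → -2; maximin = -2.
Column maxima: Match → 6, Ignore → 11, Undercut → 3; minimax = 3.
-2 ≠ 3, so there is no saddle point; optimal play is mixed.
Ignore is strictly dominated by Match (it gives Firm A strictly more in every row), so Firm B never plays it.
On the remaining 2×2 (Expand, Cut vs Match, Undercut):
Let Firm A play Expand with probability p. Expected payoff against Match: (-3)p + 6(1−p) = −9p + 6; against Undercut: 3p + (-2)(1−p) = 5p − 2.
Setting these equal: −9p + 6 = 5p − 2 ⇒ −14p = -8 ⇒ p = 4/7, and the value is (-9)·(4/7) + 6 = 6/7.
For Firm B: with q = P(Match), equating Expand's and Cut's payoffs gives −6q + 3 = 8q − 2 ⇒ q = 5/14.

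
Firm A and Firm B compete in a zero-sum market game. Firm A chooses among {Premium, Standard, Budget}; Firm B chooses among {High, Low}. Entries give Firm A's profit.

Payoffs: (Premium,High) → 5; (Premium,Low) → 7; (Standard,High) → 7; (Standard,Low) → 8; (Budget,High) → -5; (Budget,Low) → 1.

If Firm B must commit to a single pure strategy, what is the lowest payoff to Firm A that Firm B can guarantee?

Column maxima: High → 7, Low → 8.
The smallest of these is 7.

7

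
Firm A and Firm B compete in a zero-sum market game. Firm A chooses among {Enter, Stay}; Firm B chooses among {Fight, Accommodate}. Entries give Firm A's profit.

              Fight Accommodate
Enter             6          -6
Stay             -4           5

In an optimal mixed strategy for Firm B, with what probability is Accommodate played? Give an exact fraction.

10/21

Row minima: Enter → -6, Stay → -4; maximin = -4.
Column maxima: Fight → 6, Accommodate → 5; minimax = 5.
-4 ≠ 5, so there is no saddle point; optimal play is mixed.
Let Firm A play Enter with probability p. Expected payoff against Fight: 6p + (-4)(1−p) = 10p − 4; against Accommodate: (-6)p + 5(1−p) = −11p + 5.
Setting these equal: 10p − 4 = −11p + 5 ⇒ 21p = 9 ⇒ p = 3/7, and the value is (10)·(3/7) − 4 = 2/7.
For Firm B: with q = P(Fight), equating Enter's and Stay's payoffs gives 12q − 6 = −9q + 5 ⇒ q = 11/21.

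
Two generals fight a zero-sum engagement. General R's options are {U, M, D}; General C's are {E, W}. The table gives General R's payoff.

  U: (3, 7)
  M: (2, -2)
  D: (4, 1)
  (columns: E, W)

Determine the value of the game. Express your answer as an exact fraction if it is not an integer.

Row minima: U → 3, M → -2, D → 1; maximin = 3.
Column maxima: E → 4, W → 7; minimax = 4.
3 ≠ 4, so there is no saddle point; optimal play is mixed.
M is strictly dominated by U, so General R never plays it.
On the remaining 2×2 (U, D vs E, W):
Let General R play U with probability p. Expected payoff against E: 3p + 4(1−p) = −p + 4; against W: 7p + 1(1−p) = 6p + 1.
Setting these equal: −p + 4 = 6p + 1 ⇒ −7p = -3 ⇒ p = 3/7, and the value is (-1)·(3/7) + 4 = 25/7.
For General C: with q = P(E), equating U's and D's payoffs gives −4q + 7 = 3q + 1 ⇒ q = 6/7.

25/7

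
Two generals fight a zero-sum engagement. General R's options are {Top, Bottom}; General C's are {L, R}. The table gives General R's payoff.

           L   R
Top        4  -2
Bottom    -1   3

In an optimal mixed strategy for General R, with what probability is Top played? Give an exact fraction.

Row minima: Top → -2, Bottom → -1; maximin = -1.
Column maxima: L → 4, R → 3; minimax = 3.
-1 ≠ 3, so there is no saddle point; optimal play is mixed.
Let General R play Top with probability p. Expected payoff against L: 4p + (-1)(1−p) = 5p − 1; against R: (-2)p + 3(1−p) = −5p + 3.
Setting these equal: 5p − 1 = −5p + 3 ⇒ 10p = 4 ⇒ p = 2/5, and the value is (5)·(2/5) − 1 = 1.
For General C: with q = P(L), equating Top's and Bottom's payoffs gives 6q − 2 = −4q + 3 ⇒ q = 1/2.

2/5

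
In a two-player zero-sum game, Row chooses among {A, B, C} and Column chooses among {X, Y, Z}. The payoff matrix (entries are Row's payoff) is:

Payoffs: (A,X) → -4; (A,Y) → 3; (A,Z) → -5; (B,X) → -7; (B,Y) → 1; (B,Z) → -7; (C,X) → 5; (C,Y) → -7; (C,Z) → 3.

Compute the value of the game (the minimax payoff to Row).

Row minima: A → -5, B → -7, C → -7; maximin = -5.
Column maxima: X → 5, Y → 3, Z → 3; minimax = 3.
-5 ≠ 3, so there is no saddle point; optimal play is mixed.
B is strictly dominated by A, so Row never plays it.
With B eliminated, X is strictly dominated by Z (it gives Row strictly more in every remaining row), so Column never plays it.
On the remaining 2×2 (A, C vs Y, Z):
Let Row play A with probability p. Expected payoff against Y: 3p + (-7)(1−p) = 10p − 7; against Z: (-5)p + 3(1−p) = −8p + 3.
Setting these equal: 10p − 7 = −8p + 3 ⇒ 18p = 10 ⇒ p = 5/9, and the value is (10)·(5/9) − 7 = -13/9.
For Column: with q = P(Y), equating A's and C's payoffs gives 8q − 5 = −10q + 3 ⇒ q = 4/9.

-13/9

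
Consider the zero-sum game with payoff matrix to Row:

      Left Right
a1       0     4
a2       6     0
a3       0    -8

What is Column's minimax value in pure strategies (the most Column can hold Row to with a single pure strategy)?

Column maxima: Left → 6, Right → 4.
The smallest of these is 4.

4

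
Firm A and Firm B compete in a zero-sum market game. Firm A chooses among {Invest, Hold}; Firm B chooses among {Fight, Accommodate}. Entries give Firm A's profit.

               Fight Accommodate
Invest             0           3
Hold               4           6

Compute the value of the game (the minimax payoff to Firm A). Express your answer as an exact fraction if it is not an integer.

4

Row minima: Invest → 0, Hold → 4; maximin = 4.
Column maxima: Fight → 4, Accommodate → 6; minimax = 4.
Since maximin = minimax = 4, there is a saddle point and the value is 4.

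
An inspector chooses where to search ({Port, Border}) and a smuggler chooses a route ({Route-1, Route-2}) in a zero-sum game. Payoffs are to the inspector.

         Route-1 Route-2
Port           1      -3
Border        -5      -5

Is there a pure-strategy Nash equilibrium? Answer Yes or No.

Yes

Row minima: Port → -3, Border → -5; maximin = -3.
Column maxima: Route-1 → 1, Route-2 → -3; minimax = -3.
maximin = minimax = -3, so a saddle point exists.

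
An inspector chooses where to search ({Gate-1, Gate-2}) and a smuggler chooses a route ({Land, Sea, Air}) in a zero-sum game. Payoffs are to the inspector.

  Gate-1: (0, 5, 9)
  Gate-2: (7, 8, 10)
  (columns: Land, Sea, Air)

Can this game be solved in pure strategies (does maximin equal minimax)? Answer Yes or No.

Yes

Row minima: Gate-1 → 0, Gate-2 → 7; maximin = 7.
Column maxima: Land → 7, Sea → 8, Air → 10; minimax = 7.
maximin = minimax = 7, so a saddle point exists.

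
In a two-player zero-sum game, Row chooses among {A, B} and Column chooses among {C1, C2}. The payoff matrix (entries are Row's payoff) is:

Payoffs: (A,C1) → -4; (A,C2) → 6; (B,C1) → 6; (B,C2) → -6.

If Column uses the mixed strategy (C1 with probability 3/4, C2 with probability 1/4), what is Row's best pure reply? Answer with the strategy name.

B

Expected payoff of A: (3/4)·(-4) + (1/4)·6 = -3/2.
Expected payoff of B: (3/4)·6 + (1/4)·(-6) = 3.
The largest is 3, so Row's best response is B.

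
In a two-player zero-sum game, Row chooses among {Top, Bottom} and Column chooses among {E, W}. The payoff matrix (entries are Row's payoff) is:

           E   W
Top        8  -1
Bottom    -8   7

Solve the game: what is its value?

Row minima: Top → -1, Bottom → -8; maximin = -1.
Column maxima: E → 8, W → 7; minimax = 7.
-1 ≠ 7, so there is no saddle point; optimal play is mixed.
Let Row play Top with probability p. Expected payoff against E: 8p + (-8)(1−p) = 16p − 8; against W: (-1)p + 7(1−p) = −8p + 7.
Setting these equal: 16p − 8 = −8p + 7 ⇒ 24p = 15 ⇒ p = 5/8, and the value is (16)·(5/8) − 8 = 2.
For Column: with q = P(E), equating Top's and Bottom's payoffs gives 9q − 1 = −15q + 7 ⇒ q = 1/3.

2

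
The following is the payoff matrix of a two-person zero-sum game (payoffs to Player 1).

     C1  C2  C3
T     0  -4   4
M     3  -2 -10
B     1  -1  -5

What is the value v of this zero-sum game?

-2

Row minima: T → -4, M → -10, B → -5; maximin = -4.
Column maxima: C1 → 3, C2 → -1, C3 → 4; minimax = -1.
-4 ≠ -1, so there is no saddle point; optimal play is mixed.
C1 is strictly dominated by C2 (it gives Player 1 strictly more in every row), so Player 2 never plays it.
With C1 eliminated, M is strictly dominated by B (B gives Player 1 strictly more in every remaining column), so Player 1 never plays it.
On the remaining 2×2 (T, B vs C2, C3):
Let Player 1 play T with probability p. Expected payoff against C2: (-4)p + (-1)(1−p) = −3p − 1; against C3: 4p + (-5)(1−p) = 9p − 5.
Setting these equal: −3p − 1 = 9p − 5 ⇒ −12p = -4 ⇒ p = 1/3, and the value is (-3)·(1/3) − 1 = -2.
For Player 2: with q = P(C2), equating T's and B's payoffs gives −8q + 4 = 4q − 5 ⇒ q = 3/4.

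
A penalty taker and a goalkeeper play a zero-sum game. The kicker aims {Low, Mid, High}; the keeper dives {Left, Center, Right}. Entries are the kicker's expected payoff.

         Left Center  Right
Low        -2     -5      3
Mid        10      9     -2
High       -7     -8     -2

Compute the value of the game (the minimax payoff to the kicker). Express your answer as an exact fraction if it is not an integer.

Row minima: Low → -5, Mid → -2, High → -8; maximin = -2.
Column maxima: Left → 10, Center → 9, Right → 3; minimax = 3.
-2 ≠ 3, so there is no saddle point; optimal play is mixed.
High is strictly dominated by Low, so the kicker never plays it.
Left is strictly dominated by Center (it gives the kicker strictly more in every row), so the keeper never plays it.
On the remaining 2×2 (Low, Mid vs Center, Right):
Let the kicker play Low with probability p. Expected payoff against Center: (-5)p + 9(1−p) = −14p + 9; against Right: 3p + (-2)(1−p) = 5p − 2.
Setting these equal: −14p + 9 = 5p − 2 ⇒ −19p = -11 ⇒ p = 11/19, and the value is (-14)·(11/19) + 9 = 17/19.
For the keeper: with q = P(Center), equating Low's and Mid's payoffs gives −8q + 3 = 11q − 2 ⇒ q = 5/19.

17/19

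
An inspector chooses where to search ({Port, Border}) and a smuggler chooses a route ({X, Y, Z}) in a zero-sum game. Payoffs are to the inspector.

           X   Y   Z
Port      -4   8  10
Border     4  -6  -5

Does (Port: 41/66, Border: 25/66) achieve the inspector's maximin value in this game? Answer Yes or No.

Against X this mix gives (41/66)·(-4) + (25/66)·4 = -32/33.
Against Y this mix gives (41/66)·8 + (25/66)·(-6) = 89/33.
Against Z this mix gives (41/66)·10 + (25/66)·(-5) = 95/22.
The smuggler will play X, holding the inspector to -32/33. Shifting weight toward the row that does better against X would raise this floor (the equalizing mix achieves 4/11 against both X and Y), so the proposed strategy is not optimal.

No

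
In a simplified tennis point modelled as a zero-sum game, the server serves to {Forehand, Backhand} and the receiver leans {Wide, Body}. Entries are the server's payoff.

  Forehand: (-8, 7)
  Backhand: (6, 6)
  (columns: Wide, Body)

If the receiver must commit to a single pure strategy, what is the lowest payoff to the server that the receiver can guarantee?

Column maxima: Wide → 6, Body → 7.
The smallest of these is 6.

6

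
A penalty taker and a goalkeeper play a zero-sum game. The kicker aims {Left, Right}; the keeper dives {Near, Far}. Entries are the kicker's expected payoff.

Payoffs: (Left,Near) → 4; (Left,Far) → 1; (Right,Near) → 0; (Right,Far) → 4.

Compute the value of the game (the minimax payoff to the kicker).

Row minima: Left → 1, Right → 0; maximin = 1.
Column maxima: Near → 4, Far → 4; minimax = 4.
1 ≠ 4, so there is no saddle point; optimal play is mixed.
Let the kicker play Left with probability p. Expected payoff against Near: 4p + 0(1−p) = 4p; against Far: 1p + 4(1−p) = −3p + 4.
Setting these equal: 4p = −3p + 4 ⇒ 7p = 4 ⇒ p = 4/7, and the value is (4)·(4/7) = 16/7.
For the keeper: with q = P(Near), equating Left's and Right's payoffs gives 3q + 1 = −4q + 4 ⇒ q = 3/7.

16/7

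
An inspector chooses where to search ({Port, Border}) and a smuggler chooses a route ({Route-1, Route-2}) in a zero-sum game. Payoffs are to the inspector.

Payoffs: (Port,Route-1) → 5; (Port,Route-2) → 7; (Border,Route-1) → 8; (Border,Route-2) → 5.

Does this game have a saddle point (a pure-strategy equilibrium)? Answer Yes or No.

No

Row minima: Port → 5, Border → 5; maximin = 5.
Column maxima: Route-1 → 8, Route-2 → 7; minimax = 7.
5 ≠ 7, so no pure-strategy equilibrium exists.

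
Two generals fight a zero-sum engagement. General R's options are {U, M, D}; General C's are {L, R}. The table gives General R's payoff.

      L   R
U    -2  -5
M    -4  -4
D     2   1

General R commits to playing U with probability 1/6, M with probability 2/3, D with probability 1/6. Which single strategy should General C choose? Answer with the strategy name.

If General C plays L, General R's expected payoff is (1/6)·(-2) + (2/3)·(-4) + (1/6)·2 = -8/3.
If General C plays R, General R's expected payoff is (1/6)·(-5) + (2/3)·(-4) + (1/6)·1 = -10/3.
General C minimizes General R's payoff; the smallest is -10/3, so the best response is R.

R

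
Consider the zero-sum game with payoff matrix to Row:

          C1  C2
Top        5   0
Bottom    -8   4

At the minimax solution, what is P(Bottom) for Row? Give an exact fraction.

Row minima: Top → 0, Bottom → -8; maximin = 0.
Column maxima: C1 → 5, C2 → 4; minimax = 4.
0 ≠ 4, so there is no saddle point; optimal play is mixed.
Let Row play Top with probability p. Expected payoff against C1: 5p + (-8)(1−p) = 13p − 8; against C2: 0p + 4(1−p) = −4p + 4.
Setting these equal: 13p − 8 = −4p + 4 ⇒ 17p = 12 ⇒ p = 12/17, and the value is (13)·(12/17) − 8 = 20/17.
For Column: with q = P(C1), equating Top's and Bottom's payoffs gives 5q = −12q + 4 ⇒ q = 4/17.

5/17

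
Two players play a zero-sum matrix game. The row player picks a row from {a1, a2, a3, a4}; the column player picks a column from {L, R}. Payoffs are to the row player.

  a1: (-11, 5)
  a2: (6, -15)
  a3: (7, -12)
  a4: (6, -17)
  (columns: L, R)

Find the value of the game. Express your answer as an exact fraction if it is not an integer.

-97/35

Row minima: a1 → -11, a2 → -15, a3 → -12, a4 → -17; maximin = -11.
Column maxima: L → 7, R → 5; minimax = 5.
-11 ≠ 5, so there is no saddle point; optimal play is mixed.
a2 is strictly dominated by a3, so the row player never plays it.
a4 is strictly dominated by a3, so the row player never plays it.
On the remaining 2×2 (a1, a3 vs L, R):
Let the row player play a1 with probability p. Expected payoff against L: (-11)p + 7(1−p) = −18p + 7; against R: 5p + (-12)(1−p) = 17p − 12.
Setting these equal: −18p + 7 = 17p − 12 ⇒ −35p = -19 ⇒ p = 19/35, and the value is (-18)·(19/35) + 7 = -97/35.
For the column player: with q = P(L), equating a1's and a3's payoffs gives −16q + 5 = 19q − 12 ⇒ q = 17/35.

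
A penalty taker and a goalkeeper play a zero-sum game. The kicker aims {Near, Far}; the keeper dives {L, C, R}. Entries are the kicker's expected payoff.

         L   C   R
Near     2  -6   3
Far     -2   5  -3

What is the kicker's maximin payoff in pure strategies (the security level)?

-3

Row minima: Near → -6, Far → -3.
The best of these is -3.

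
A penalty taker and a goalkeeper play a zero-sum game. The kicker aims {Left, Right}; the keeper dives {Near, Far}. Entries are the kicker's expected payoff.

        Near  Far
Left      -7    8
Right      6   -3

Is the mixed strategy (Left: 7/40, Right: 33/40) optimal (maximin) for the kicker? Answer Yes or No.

Against Near this mix gives (7/40)·(-7) + (33/40)·6 = 149/40.
Against Far this mix gives (7/40)·8 + (33/40)·(-3) = -43/40.
The keeper will play Far, holding the kicker to -43/40. Shifting weight toward the row that does better against Far would raise this floor (the equalizing mix achieves 9/8 against both Far and Near), so the proposed strategy is not optimal.

No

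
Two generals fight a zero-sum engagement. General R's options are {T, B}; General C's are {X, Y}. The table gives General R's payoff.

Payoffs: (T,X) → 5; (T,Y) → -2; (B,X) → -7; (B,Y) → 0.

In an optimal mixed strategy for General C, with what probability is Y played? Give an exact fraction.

Row minima: T → -2, B → -7; maximin = -2.
Column maxima: X → 5, Y → 0; minimax = 0.
-2 ≠ 0, so there is no saddle point; optimal play is mixed.
Let General R play T with probability p. Expected payoff against X: 5p + (-7)(1−p) = 12p − 7; against Y: (-2)p + 0(1−p) = −2p.
Setting these equal: 12p − 7 = −2p ⇒ 14p = 7 ⇒ p = 1/2, and the value is (12)·(1/2) − 7 = -1.
For General C: with q = P(X), equating T's and B's payoffs gives 7q − 2 = −7q ⇒ q = 1/7.

6/7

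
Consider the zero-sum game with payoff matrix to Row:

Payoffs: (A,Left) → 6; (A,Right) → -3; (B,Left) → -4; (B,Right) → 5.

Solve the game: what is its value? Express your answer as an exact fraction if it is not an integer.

1

Row minima: A → -3, B → -4; maximin = -3.
Column maxima: Left → 6, Right → 5; minimax = 5.
-3 ≠ 5, so there is no saddle point; optimal play is mixed.
Let Row play A with probability p. Expected payoff against Left: 6p + (-4)(1−p) = 10p − 4; against Right: (-3)p + 5(1−p) = −8p + 5.
Setting these equal: 10p − 4 = −8p + 5 ⇒ 18p = 9 ⇒ p = 1/2, and the value is (10)·(1/2) − 4 = 1.
For Column: with q = P(Left), equating A's and B's payoffs gives 9q − 3 = −9q + 5 ⇒ q = 4/9.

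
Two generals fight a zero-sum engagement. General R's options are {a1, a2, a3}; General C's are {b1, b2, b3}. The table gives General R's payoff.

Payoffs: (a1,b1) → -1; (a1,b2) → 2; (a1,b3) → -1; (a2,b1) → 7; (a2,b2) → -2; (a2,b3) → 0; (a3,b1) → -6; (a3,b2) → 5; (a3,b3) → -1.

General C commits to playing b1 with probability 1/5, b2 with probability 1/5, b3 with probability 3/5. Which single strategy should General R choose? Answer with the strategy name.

a2

Expected payoff of a1: (1/5)·(-1) + (1/5)·2 + (3/5)·(-1) = -2/5.
Expected payoff of a2: (1/5)·7 + (1/5)·(-2) + (3/5)·0 = 1.
Expected payoff of a3: (1/5)·(-6) + (1/5)·5 + (3/5)·(-1) = -4/5.
The largest is 1, so General R's best response is a2.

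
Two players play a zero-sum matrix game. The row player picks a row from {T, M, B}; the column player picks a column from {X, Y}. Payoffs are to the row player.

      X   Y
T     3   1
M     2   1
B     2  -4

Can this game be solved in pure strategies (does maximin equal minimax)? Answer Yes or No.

Row minima: T → 1, M → 1, B → -4; maximin = 1.
Column maxima: X → 3, Y → 1; minimax = 1.
maximin = minimax = 1, so a saddle point exists.

Yes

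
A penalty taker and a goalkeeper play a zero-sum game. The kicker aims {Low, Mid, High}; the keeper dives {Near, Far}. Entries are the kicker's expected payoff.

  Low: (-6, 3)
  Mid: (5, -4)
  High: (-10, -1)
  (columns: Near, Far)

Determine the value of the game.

-1/2

Row minima: Low → -6, Mid → -4, High → -10; maximin = -4.
Column maxima: Near → 5, Far → 3; minimax = 3.
-4 ≠ 3, so there is no saddle point; optimal play is mixed.
High is strictly dominated by Low, so the kicker never plays it.
On the remaining 2×2 (Low, Mid vs Near, Far):
Let the kicker play Low with probability p. Expected payoff against Near: (-6)p + 5(1−p) = −11p + 5; against Far: 3p + (-4)(1−p) = 7p − 4.
Setting these equal: −11p + 5 = 7p − 4 ⇒ −18p = -9 ⇒ p = 1/2, and the value is (-11)·(1/2) + 5 = -1/2.
For the keeper: with q = P(Near), equating Low's and Mid's payoffs gives −9q + 3 = 9q − 4 ⇒ q = 7/18.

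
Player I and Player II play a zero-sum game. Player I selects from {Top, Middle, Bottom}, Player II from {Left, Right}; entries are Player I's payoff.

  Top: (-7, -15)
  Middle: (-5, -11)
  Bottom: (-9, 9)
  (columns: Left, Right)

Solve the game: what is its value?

-6

Row minima: Top → -15, Middle → -11, Bottom → -9; maximin = -9.
Column maxima: Left → -5, Right → 9; minimax = -5.
-9 ≠ -5, so there is no saddle point; optimal play is mixed.
Top is strictly dominated by Middle, so Player I never plays it.
On the remaining 2×2 (Middle, Bottom vs Left, Right):
Let Player I play Middle with probability p. Expected payoff against Left: (-5)p + (-9)(1−p) = 4p − 9; against Right: (-11)p + 9(1−p) = −20p + 9.
Setting these equal: 4p − 9 = −20p + 9 ⇒ 24p = 18 ⇒ p = 3/4, and the value is (4)·(3/4) − 9 = -6.
For Player II: with q = P(Left), equating Middle's and Bottom's payoffs gives 6q − 11 = −18q + 9 ⇒ q = 5/6.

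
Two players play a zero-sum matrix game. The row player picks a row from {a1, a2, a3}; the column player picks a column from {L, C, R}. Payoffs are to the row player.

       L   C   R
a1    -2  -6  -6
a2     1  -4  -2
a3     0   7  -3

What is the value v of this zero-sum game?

Row minima: a1 → -6, a2 → -4, a3 → -3; maximin = -3.
Column maxima: L → 1, C → 7, R → -2; minimax = -2.
-3 ≠ -2, so there is no saddle point; optimal play is mixed.
a1 is strictly dominated by a2, so the row player never plays it.
L is strictly dominated by R (it gives the row player strictly more in every row), so the column player never plays it.
On the remaining 2×2 (a2, a3 vs C, R):
Let the row player play a2 with probability p. Expected payoff against C: (-4)p + 7(1−p) = −11p + 7; against R: (-2)p + (-3)(1−p) = p − 3.
Setting these equal: −11p + 7 = p − 3 ⇒ −12p = -10 ⇒ p = 5/6, and the value is (-11)·(5/6) + 7 = -13/6.
For the column player: with q = P(C), equating a2's and a3's payoffs gives −2q − 2 = 10q − 3 ⇒ q = 1/12.

-13/6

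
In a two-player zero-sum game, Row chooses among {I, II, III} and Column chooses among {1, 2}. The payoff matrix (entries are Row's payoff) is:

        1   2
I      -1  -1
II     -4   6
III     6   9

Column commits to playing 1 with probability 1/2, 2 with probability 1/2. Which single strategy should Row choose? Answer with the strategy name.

Expected payoff of I: (1/2)·(-1) + (1/2)·(-1) = -1.
Expected payoff of II: (1/2)·(-4) + (1/2)·6 = 1.
Expected payoff of III: (1/2)·6 + (1/2)·9 = 15/2.
The largest is 15/2, so Row's best response is III.

III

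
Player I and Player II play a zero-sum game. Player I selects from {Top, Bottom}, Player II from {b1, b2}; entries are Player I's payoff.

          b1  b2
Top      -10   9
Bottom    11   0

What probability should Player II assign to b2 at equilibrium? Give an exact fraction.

7/10

Row minima: Top → -10, Bottom → 0; maximin = 0.
Column maxima: b1 → 11, b2 → 9; minimax = 9.
0 ≠ 9, so there is no saddle point; optimal play is mixed.
Let Player I play Top with probability p. Expected payoff against b1: (-10)p + 11(1−p) = −21p + 11; against b2: 9p + 0(1−p) = 9p.
Setting these equal: −21p + 11 = 9p ⇒ −30p = -11 ⇒ p = 11/30, and the value is (-21)·(11/30) + 11 = 33/10.
For Player II: with q = P(b1), equating Top's and Bottom's payoffs gives −19q + 9 = 11q ⇒ q = 3/10.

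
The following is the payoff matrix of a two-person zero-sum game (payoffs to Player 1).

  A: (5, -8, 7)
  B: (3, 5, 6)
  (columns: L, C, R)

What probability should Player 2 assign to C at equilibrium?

Row minima: A → -8, B → 3; maximin = 3.
Column maxima: L → 5, C → 5, R → 7; minimax = 5.
3 ≠ 5, so there is no saddle point; optimal play is mixed.
R is strictly dominated by L (it gives Player 1 strictly more in every row), so Player 2 never plays it.
On the remaining 2×2 (A, B vs L, C):
Let Player 1 play A with probability p. Expected payoff against L: 5p + 3(1−p) = 2p + 3; against C: (-8)p + 5(1−p) = −13p + 5.
Setting these equal: 2p + 3 = −13p + 5 ⇒ 15p = 2 ⇒ p = 2/15, and the value is (2)·(2/15) + 3 = 49/15.
For Player 2: with q = P(L), equating A's and B's payoffs gives 13q − 8 = −2q + 5 ⇒ q = 13/15.

2/15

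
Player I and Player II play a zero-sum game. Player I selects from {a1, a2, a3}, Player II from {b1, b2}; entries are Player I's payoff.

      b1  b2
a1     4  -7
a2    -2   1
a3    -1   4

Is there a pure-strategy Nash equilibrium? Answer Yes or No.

Row minima: a1 → -7, a2 → -2, a3 → -1; maximin = -1.
Column maxima: b1 → 4, b2 → 4; minimax = 4.
-1 ≠ 4, so no pure-strategy equilibrium exists.

No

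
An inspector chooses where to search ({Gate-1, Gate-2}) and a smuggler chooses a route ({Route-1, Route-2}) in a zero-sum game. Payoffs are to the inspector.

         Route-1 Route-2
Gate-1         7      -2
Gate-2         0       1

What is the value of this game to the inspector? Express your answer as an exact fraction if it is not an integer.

7/10

Row minima: Gate-1 → -2, Gate-2 → 0; maximin = 0.
Column maxima: Route-1 → 7, Route-2 → 1; minimax = 1.
0 ≠ 1, so there is no saddle point; optimal play is mixed.
Let the inspector play Gate-1 with probability p. Expected payoff against Route-1: 7p + 0(1−p) = 7p; against Route-2: (-2)p + 1(1−p) = −3p + 1.
Setting these equal: 7p = −3p + 1 ⇒ 10p = 1 ⇒ p = 1/10, and the value is (7)·(1/10) = 7/10.
For the smuggler: with q = P(Route-1), equating Gate-1's and Gate-2's payoffs gives 9q − 2 = −q + 1 ⇒ q = 3/10.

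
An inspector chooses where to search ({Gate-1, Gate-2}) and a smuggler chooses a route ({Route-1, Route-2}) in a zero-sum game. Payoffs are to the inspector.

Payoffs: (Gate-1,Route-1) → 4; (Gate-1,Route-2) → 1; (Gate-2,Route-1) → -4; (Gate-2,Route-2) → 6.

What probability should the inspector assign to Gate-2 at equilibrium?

Row minima: Gate-1 → 1, Gate-2 → -4; maximin = 1.
Column maxima: Route-1 → 4, Route-2 → 6; minimax = 4.
1 ≠ 4, so there is no saddle point; optimal play is mixed.
Let the inspector play Gate-1 with probability p. Expected payoff against Route-1: 4p + (-4)(1−p) = 8p − 4; against Route-2: 1p + 6(1−p) = −5p + 6.
Setting these equal: 8p − 4 = −5p + 6 ⇒ 13p = 10 ⇒ p = 10/13, and the value is (8)·(10/13) − 4 = 28/13.
For the smuggler: with q = P(Route-1), equating Gate-1's and Gate-2's payoffs gives 3q + 1 = −10q + 6 ⇒ q = 5/13.

3/13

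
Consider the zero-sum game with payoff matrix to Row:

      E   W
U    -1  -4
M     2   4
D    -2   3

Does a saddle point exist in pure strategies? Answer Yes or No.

Yes

Row minima: U → -4, M → 2, D → -2; maximin = 2.
Column maxima: E → 2, W → 4; minimax = 2.
maximin = minimax = 2, so a saddle point exists.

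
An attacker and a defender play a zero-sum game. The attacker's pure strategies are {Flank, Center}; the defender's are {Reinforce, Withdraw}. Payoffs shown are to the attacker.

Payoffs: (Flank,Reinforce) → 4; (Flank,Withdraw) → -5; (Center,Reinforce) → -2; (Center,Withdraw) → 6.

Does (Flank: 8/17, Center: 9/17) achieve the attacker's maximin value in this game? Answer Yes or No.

Against Reinforce this mix gives (8/17)·4 + (9/17)·(-2) = 14/17.
Against Withdraw this mix gives (8/17)·(-5) + (9/17)·6 = 14/17.
All of the defender's active replies (Reinforce, Withdraw) yield 14/17, and no column does worse for the attacker. The mix makes the defender indifferent and guarantees 14/17, so it is optimal.

Yes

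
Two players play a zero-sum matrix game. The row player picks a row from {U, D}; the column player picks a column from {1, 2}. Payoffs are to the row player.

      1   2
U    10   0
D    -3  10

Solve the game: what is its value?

Row minima: U → 0, D → -3; maximin = 0.
Column maxima: 1 → 10, 2 → 10; minimax = 10.
0 ≠ 10, so there is no saddle point; optimal play is mixed.
Let the row player play U with probability p. Expected payoff against 1: 10p + (-3)(1−p) = 13p − 3; against 2: 0p + 10(1−p) = −10p + 10.
Setting these equal: 13p − 3 = −10p + 10 ⇒ 23p = 13 ⇒ p = 13/23, and the value is (13)·(13/23) − 3 = 100/23.
For the column player: with q = P(1), equating U's and D's payoffs gives 10q = −13q + 10 ⇒ q = 10/23.

100/23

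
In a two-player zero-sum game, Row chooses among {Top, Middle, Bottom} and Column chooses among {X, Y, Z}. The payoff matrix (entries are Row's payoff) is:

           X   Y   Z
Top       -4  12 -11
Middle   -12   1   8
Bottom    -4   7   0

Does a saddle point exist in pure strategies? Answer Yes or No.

Row minima: Top → -11, Middle → -12, Bottom → -4; maximin = -4.
Column maxima: X → -4, Y → 12, Z → 8; minimax = -4.
maximin = minimax = -4, so a saddle point exists.

Yes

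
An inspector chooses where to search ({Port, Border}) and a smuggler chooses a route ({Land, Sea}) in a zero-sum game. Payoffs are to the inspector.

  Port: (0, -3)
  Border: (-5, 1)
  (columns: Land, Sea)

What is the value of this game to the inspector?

Row minima: Port → -3, Border → -5; maximin = -3.
Column maxima: Land → 0, Sea → 1; minimax = 0.
-3 ≠ 0, so there is no saddle point; optimal play is mixed.
Let the inspector play Port with probability p. Expected payoff against Land: 0p + (-5)(1−p) = 5p − 5; against Sea: (-3)p + 1(1−p) = −4p + 1.
Setting these equal: 5p − 5 = −4p + 1 ⇒ 9p = 6 ⇒ p = 2/3, and the value is (5)·(2/3) − 5 = -5/3.
For the smuggler: with q = P(Land), equating Port's and Border's payoffs gives 3q − 3 = −6q + 1 ⇒ q = 4/9.

-5/3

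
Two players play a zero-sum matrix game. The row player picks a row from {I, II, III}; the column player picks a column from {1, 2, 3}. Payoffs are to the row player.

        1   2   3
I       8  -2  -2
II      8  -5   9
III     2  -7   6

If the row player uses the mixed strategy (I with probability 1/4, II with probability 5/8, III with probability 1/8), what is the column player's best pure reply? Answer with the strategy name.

2

If the column player plays 1, the row player's expected payoff is (1/4)·8 + (5/8)·8 + (1/8)·2 = 29/4.
If the column player plays 2, the row player's expected payoff is (1/4)·(-2) + (5/8)·(-5) + (1/8)·(-7) = -9/2.
If the column player plays 3, the row player's expected payoff is (1/4)·(-2) + (5/8)·9 + (1/8)·6 = 47/8.
The column player minimizes the row player's payoff; the smallest is -9/2, so the best response is 2.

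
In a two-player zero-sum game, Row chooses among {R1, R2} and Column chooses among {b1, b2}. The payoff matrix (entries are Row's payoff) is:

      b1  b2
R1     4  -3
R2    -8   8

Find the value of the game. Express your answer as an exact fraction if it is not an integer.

8/23

Row minima: R1 → -3, R2 → -8; maximin = -3.
Column maxima: b1 → 4, b2 → 8; minimax = 4.
-3 ≠ 4, so there is no saddle point; optimal play is mixed.
Let Row play R1 with probability p. Expected payoff against b1: 4p + (-8)(1−p) = 12p − 8; against b2: (-3)p + 8(1−p) = −11p + 8.
Setting these equal: 12p − 8 = −11p + 8 ⇒ 23p = 16 ⇒ p = 16/23, and the value is (12)·(16/23) − 8 = 8/23.
For Column: with q = P(b1), equating R1's and R2's payoffs gives 7q − 3 = −16q + 8 ⇒ q = 11/23.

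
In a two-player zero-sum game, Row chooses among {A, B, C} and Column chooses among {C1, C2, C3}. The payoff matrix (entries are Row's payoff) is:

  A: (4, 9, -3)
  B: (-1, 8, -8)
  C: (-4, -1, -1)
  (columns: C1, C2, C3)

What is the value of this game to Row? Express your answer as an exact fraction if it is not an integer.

Row minima: A → -3, B → -8, C → -4; maximin = -3.
Column maxima: C1 → 4, C2 → 9, C3 → -1; minimax = -1.
-3 ≠ -1, so there is no saddle point; optimal play is mixed.
B is strictly dominated by A, so Row never plays it.
C2 is strictly dominated by C1 (it gives Row strictly more in every row), so Column never plays it.
On the remaining 2×2 (A, C vs C1, C3):
Let Row play A with probability p. Expected payoff against C1: 4p + (-4)(1−p) = 8p − 4; against C3: (-3)p + (-1)(1−p) = −2p − 1.
Setting these equal: 8p − 4 = −2p − 1 ⇒ 10p = 3 ⇒ p = 3/10, and the value is (8)·(3/10) − 4 = -8/5.
For Column: with q = P(C1), equating A's and C's payoffs gives 7q − 3 = −3q − 1 ⇒ q = 1/5.

-8/5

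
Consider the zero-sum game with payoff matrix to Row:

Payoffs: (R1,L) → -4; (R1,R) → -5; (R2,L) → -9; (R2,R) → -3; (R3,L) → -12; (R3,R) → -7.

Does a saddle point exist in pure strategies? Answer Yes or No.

No

Row minima: R1 → -5, R2 → -9, R3 → -12; maximin = -5.
Column maxima: L → -4, R → -3; minimax = -4.
-5 ≠ -4, so no pure-strategy equilibrium exists.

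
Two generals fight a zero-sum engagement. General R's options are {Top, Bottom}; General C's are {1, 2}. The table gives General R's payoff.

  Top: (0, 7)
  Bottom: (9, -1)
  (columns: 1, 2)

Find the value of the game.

63/17

Row minima: Top → 0, Bottom → -1; maximin = 0.
Column maxima: 1 → 9, 2 → 7; minimax = 7.
0 ≠ 7, so there is no saddle point; optimal play is mixed.
Let General R play Top with probability p. Expected payoff against 1: 0p + 9(1−p) = −9p + 9; against 2: 7p + (-1)(1−p) = 8p − 1.
Setting these equal: −9p + 9 = 8p − 1 ⇒ −17p = -10 ⇒ p = 10/17, and the value is (-9)·(10/17) + 9 = 63/17.
For General C: with q = P(1), equating Top's and Bottom's payoffs gives −7q + 7 = 10q − 1 ⇒ q = 8/17.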